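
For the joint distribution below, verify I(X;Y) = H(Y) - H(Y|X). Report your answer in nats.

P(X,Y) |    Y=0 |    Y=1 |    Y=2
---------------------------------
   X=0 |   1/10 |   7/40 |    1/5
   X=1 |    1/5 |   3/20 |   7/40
I(X;Y) = 0.0175 nats

Mutual information has multiple equivalent forms:
- I(X;Y) = H(X) - H(X|Y)
- I(X;Y) = H(Y) - H(Y|X)
- I(X;Y) = H(X) + H(Y) - H(X,Y)

Computing all quantities:
H(X) = 0.6919, H(Y) = 1.0943, H(X,Y) = 1.7686
H(X|Y) = 0.6744, H(Y|X) = 1.0767

Verification:
H(X) - H(X|Y) = 0.6919 - 0.6744 = 0.0175
H(Y) - H(Y|X) = 1.0943 - 1.0767 = 0.0175
H(X) + H(Y) - H(X,Y) = 0.6919 + 1.0943 - 1.7686 = 0.0175

All forms give I(X;Y) = 0.0175 nats. ✓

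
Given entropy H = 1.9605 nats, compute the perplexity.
7.1029

Perplexity is e^H (or exp(H) for natural log).

H = 1.9605 nats
Perplexity = e^1.9605 = 7.1029

Interpretation: The model's uncertainty is equivalent to choosing uniformly among 7.1 options.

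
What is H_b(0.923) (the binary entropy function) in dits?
0.1179 dits

The binary entropy function is:
H(p) = -p log(p) - (1-p) log(1-p)

H(0.923) = -0.923 × log_10(0.923) - 0.077 × log_10(0.077)
H(0.923) = 0.1179 dits

Note: Binary entropy is maximized at p=0.5 (H=1 bit) and minimized at p=0 or p=1 (H=0).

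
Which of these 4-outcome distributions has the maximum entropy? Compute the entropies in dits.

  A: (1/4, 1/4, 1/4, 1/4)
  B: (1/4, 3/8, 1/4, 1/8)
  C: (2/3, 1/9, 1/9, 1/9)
A

For a discrete distribution over n outcomes, entropy is maximized by the uniform distribution.

Computing entropies:
H(A) = 0.6021 dits
H(B) = 0.5737 dits
H(C) = 0.4355 dits

The uniform distribution (where all probabilities equal 1/4) achieves the maximum entropy of log_10(4) = 0.6021 dits.

Distribution A has the highest entropy.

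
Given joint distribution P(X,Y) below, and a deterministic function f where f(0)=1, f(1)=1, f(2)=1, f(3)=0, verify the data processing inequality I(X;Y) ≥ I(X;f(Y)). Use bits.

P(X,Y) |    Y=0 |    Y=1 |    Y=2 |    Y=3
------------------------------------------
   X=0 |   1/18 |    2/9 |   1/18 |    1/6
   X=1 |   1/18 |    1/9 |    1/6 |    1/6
I(X;Y) = 0.0692, I(X;f(Y)) = 0.0000, inequality holds: 0.0692 ≥ 0.0000

Data Processing Inequality: For any Markov chain X → Y → Z, we have I(X;Y) ≥ I(X;Z).

Here Z = f(Y) is a deterministic function of Y, forming X → Y → Z.

Original I(X;Y) = 0.0692 bits

After applying f:
P(X,Z) where Z=f(Y):
- P(X,Z=0) = P(X,Y=3)
- P(X,Z=1) = P(X,Y=0) + P(X,Y=1) + P(X,Y=2)

I(X;Z) = I(X;f(Y)) = 0.0000 bits

Verification: 0.0692 ≥ 0.0000 ✓

Information cannot be created by processing; the function f can only lose information about X.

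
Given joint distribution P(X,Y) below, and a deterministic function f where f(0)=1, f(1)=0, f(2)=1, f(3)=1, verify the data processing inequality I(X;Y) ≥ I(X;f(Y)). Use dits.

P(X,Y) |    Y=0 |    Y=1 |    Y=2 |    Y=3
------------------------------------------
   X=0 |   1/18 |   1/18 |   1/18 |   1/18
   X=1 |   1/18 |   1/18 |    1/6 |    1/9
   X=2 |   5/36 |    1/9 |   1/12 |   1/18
I(X;Y) = 0.0234, I(X;f(Y)) = 0.0055, inequality holds: 0.0234 ≥ 0.0055

Data Processing Inequality: For any Markov chain X → Y → Z, we have I(X;Y) ≥ I(X;Z).

Here Z = f(Y) is a deterministic function of Y, forming X → Y → Z.

Original I(X;Y) = 0.0234 dits

After applying f:
P(X,Z) where Z=f(Y):
- P(X,Z=0) = P(X,Y=1)
- P(X,Z=1) = P(X,Y=0) + P(X,Y=2) + P(X,Y=3)

I(X;Z) = I(X;f(Y)) = 0.0055 dits

Verification: 0.0234 ≥ 0.0055 ✓

Information cannot be created by processing; the function f can only lose information about X.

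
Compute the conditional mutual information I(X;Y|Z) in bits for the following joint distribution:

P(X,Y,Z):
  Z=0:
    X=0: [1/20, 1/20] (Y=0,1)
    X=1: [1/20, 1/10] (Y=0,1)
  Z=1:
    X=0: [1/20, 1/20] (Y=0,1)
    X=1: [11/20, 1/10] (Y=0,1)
0.0438 bits

Conditional mutual information: I(X;Y|Z) = H(X|Z) + H(Y|Z) - H(X,Y|Z)

H(Z) = 0.8113
H(X,Z) = 1.4789 → H(X|Z) = 0.6676
H(Y,Z) = 1.5955 → H(Y|Z) = 0.7842
H(X,Y,Z) = 2.2192 → H(X,Y|Z) = 1.4080

I(X;Y|Z) = 0.6676 + 0.7842 - 1.4080 = 0.0438 bits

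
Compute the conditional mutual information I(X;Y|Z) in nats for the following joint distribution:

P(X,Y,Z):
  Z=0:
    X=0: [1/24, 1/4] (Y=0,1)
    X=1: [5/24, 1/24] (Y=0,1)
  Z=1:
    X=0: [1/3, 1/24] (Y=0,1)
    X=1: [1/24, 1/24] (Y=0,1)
0.1703 nats

Conditional mutual information: I(X;Y|Z) = H(X|Z) + H(Y|Z) - H(X,Y|Z)

H(Z) = 0.6897
H(X,Z) = 1.2808 → H(X|Z) = 0.5912
H(Y,Z) = 1.2808 → H(Y|Z) = 0.5912
H(X,Y,Z) = 1.7017 → H(X,Y|Z) = 1.0120

I(X;Y|Z) = 0.5912 + 0.5912 - 1.0120 = 0.1703 nats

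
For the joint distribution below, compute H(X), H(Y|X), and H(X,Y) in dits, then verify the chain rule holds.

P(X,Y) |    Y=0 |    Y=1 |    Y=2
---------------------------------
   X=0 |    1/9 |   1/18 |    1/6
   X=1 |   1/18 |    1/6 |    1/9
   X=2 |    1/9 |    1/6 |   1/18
H(X,Y) = 0.9164, H(X) = 0.4771, H(Y|X) = 0.4392 (all in dits)

Chain rule: H(X,Y) = H(X) + H(Y|X)

Left side — joint entropy directly:
H(X,Y) = -Σ p(x,y) log p(x,y) = 0.9164 dits

Right side — compute H(Y|X) from the conditional distributions:
P(X) = (1/3, 1/3, 1/3), so H(X) = 0.4771 dits
H(Y|X) = Σ_x P(X=x) · H(Y|X=x):
  P(Y|X=0) = (1/3, 1/6, 1/2), H(Y|X=0) = 0.4392, weight P(X=0) = 1/3
  P(Y|X=1) = (1/6, 1/2, 1/3), H(Y|X=1) = 0.4392, weight P(X=1) = 1/3
  P(Y|X=2) = (1/3, 1/2, 1/6), H(Y|X=2) = 0.4392, weight P(X=2) = 1/3
H(Y|X) = 0.4392 dits

H(X) + H(Y|X) = 0.4771 + 0.4392 = 0.9164 dits

Both sides equal 0.9164 dits. ✓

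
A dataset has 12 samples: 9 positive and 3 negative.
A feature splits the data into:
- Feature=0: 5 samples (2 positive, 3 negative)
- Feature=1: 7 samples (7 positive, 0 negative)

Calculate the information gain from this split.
0.4067 bits

Information Gain = H(Y) - H(Y|Feature)

Before split:
P(positive) = 9/12 = 0.7500
H(Y) = 0.8113 bits

After split:
Feature=0: H = 0.9710 bits (weight = 5/12)
Feature=1: H = 0.0000 bits (weight = 7/12)
H(Y|Feature) = (5/12)×0.9710 + (7/12)×0.0000 = 0.4046 bits

Information Gain = 0.8113 - 0.4046 = 0.4067 bits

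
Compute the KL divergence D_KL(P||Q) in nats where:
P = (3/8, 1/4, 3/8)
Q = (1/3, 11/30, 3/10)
0.0321 nats

KL divergence: D_KL(P||Q) = Σ p(x) log(p(x)/q(x))

Computing term by term:
  x=0: 3/8 × log_e[(3/8)/(1/3)] = 3/8 × 0.1178 = 0.0442
  x=1: 1/4 × log_e[(1/4)/(11/30)] = 1/4 × -0.3830 = -0.0957
  x=2: 3/8 × log_e[(3/8)/(3/10)] = 3/8 × 0.2231 = 0.0837

D_KL(P||Q) = 0.0321 nats

Note: KL divergence is always non-negative and equals 0 iff P = Q.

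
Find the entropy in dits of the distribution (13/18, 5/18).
0.2566 dits

Shannon entropy is H(X) = -Σ p(x) log p(x).

For P = (13/18, 5/18):
H = -13/18 × log_10(13/18) -5/18 × log_10(5/18)
H = 0.2566 dits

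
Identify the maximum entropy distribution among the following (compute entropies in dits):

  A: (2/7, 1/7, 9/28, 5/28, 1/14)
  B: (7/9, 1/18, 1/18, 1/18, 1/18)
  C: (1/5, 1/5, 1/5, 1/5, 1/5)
C

For a discrete distribution over n outcomes, entropy is maximized by the uniform distribution.

Computing entropies:
H(A) = 0.6501 dits
H(B) = 0.3638 dits
H(C) = 0.6990 dits

The uniform distribution (where all probabilities equal 1/5) achieves the maximum entropy of log_10(5) = 0.6990 dits.

Distribution C has the highest entropy.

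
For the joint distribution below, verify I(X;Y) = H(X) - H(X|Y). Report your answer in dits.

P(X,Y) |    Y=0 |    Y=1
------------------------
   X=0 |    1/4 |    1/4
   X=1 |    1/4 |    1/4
I(X;Y) = 0.0000 dits

Mutual information has multiple equivalent forms:
- I(X;Y) = H(X) - H(X|Y)
- I(X;Y) = H(Y) - H(Y|X)
- I(X;Y) = H(X) + H(Y) - H(X,Y)

Computing all quantities:
H(X) = 0.3010, H(Y) = 0.3010, H(X,Y) = 0.6021
H(X|Y) = 0.3010, H(Y|X) = 0.3010

Verification:
H(X) - H(X|Y) = 0.3010 - 0.3010 = 0.0000
H(Y) - H(Y|X) = 0.3010 - 0.3010 = 0.0000
H(X) + H(Y) - H(X,Y) = 0.3010 + 0.3010 - 0.6021 = 0.0000

All forms give I(X;Y) = 0.0000 dits. ✓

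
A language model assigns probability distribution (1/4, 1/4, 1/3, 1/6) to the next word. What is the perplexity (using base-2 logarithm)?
3.8883

Perplexity is 2^H (or exp(H) for natural log).

First, H = -Σ p log p = 1.9591 bits
Perplexity = 2^1.9591 = 3.8883

Interpretation: The model's uncertainty is equivalent to choosing uniformly among 3.9 options.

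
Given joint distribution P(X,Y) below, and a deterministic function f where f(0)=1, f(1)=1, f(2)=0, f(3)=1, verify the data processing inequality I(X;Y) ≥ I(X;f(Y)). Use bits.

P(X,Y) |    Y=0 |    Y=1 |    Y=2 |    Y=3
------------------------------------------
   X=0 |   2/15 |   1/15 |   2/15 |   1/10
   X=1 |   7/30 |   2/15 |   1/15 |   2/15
I(X;Y) = 0.0432, I(X;f(Y)) = 0.0399, inequality holds: 0.0432 ≥ 0.0399

Data Processing Inequality: For any Markov chain X → Y → Z, we have I(X;Y) ≥ I(X;Z).

Here Z = f(Y) is a deterministic function of Y, forming X → Y → Z.

Original I(X;Y) = 0.0432 bits

After applying f:
P(X,Z) where Z=f(Y):
- P(X,Z=0) = P(X,Y=2)
- P(X,Z=1) = P(X,Y=0) + P(X,Y=1) + P(X,Y=3)

I(X;Z) = I(X;f(Y)) = 0.0399 bits

Verification: 0.0432 ≥ 0.0399 ✓

Information cannot be created by processing; the function f can only lose information about X.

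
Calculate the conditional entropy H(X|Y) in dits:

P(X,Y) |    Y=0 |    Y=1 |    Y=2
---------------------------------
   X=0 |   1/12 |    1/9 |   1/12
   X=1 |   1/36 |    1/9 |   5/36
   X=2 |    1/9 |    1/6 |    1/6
0.4554 dits

Using the chain rule: H(X|Y) = H(X,Y) - H(Y)

First, compute H(X,Y) = 0.9196 dits

Marginal P(Y) = (2/9, 7/18, 7/18)
H(Y) = 0.4642 dits

H(X|Y) = H(X,Y) - H(Y) = 0.9196 - 0.4642 = 0.4554 dits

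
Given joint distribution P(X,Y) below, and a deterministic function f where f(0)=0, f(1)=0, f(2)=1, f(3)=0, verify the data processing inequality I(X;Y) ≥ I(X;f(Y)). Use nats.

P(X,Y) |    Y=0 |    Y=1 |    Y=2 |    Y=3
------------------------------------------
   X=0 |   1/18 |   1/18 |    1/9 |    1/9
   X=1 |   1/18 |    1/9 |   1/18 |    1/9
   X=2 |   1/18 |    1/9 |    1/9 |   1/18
I(X;Y) = 0.0364, I(X;f(Y)) = 0.0163, inequality holds: 0.0364 ≥ 0.0163

Data Processing Inequality: For any Markov chain X → Y → Z, we have I(X;Y) ≥ I(X;Z).

Here Z = f(Y) is a deterministic function of Y, forming X → Y → Z.

Original I(X;Y) = 0.0364 nats

After applying f:
P(X,Z) where Z=f(Y):
- P(X,Z=0) = P(X,Y=0) + P(X,Y=1) + P(X,Y=3)
- P(X,Z=1) = P(X,Y=2)

I(X;Z) = I(X;f(Y)) = 0.0163 nats

Verification: 0.0364 ≥ 0.0163 ✓

Information cannot be created by processing; the function f can only lose information about X.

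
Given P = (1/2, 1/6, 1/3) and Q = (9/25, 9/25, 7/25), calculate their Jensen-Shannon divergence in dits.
0.0109 dits

Jensen-Shannon divergence is:
JSD(P||Q) = 0.5 × D_KL(P||M) + 0.5 × D_KL(Q||M)
where M = 0.5 × (P + Q) is the mixture distribution.

M = 0.5 × (1/2, 1/6, 1/3) + 0.5 × (9/25, 9/25, 7/25) = (0.43, 0.263333, 0.306667)

D_KL(P||M) = 0.0117 dits
D_KL(Q||M) = 0.0100 dits

JSD(P||Q) = 0.5 × 0.0117 + 0.5 × 0.0100 = 0.0109 dits

Unlike KL divergence, JSD is symmetric and bounded: 0 ≤ JSD ≤ log(2).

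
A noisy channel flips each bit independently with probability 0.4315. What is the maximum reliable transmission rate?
0.0136 bits

For a binary symmetric channel (BSC) with error probability p:
Capacity C = 1 - H(p) bits per symbol

where H(p) = -p log₂(p) - (1-p) log₂(1-p) is the binary entropy function.

H(0.4315) = 0.9864 bits
C = 1 - 0.9864 = 0.0136 bits per symbol

This means we can reliably transmit up to 0.0136 bits of information per channel use.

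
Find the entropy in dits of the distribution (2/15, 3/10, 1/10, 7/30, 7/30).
0.6685 dits

Shannon entropy is H(X) = -Σ p(x) log p(x).

For P = (2/15, 3/10, 1/10, 7/30, 7/30):
H = -2/15 × log_10(2/15) -3/10 × log_10(3/10) -1/10 × log_10(1/10) -7/30 × log_10(7/30) -7/30 × log_10(7/30)
H = 0.6685 dits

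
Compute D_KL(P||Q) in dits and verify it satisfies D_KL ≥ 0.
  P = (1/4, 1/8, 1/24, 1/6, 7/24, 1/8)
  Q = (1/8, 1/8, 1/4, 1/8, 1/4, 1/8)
0.0832 dits

KL divergence satisfies the Gibbs inequality: D_KL(P||Q) ≥ 0 for all distributions P, Q.

D_KL(P||Q) = Σ p(x) log(p(x)/q(x))
Term by term:
  x=0: 1/4 × log_10[(1/4)/(1/8)] = 0.0753
  x=1: 1/8 × log_10[(1/8)/(1/8)] = 0.0000
  x=2: 1/24 × log_10[(1/24)/(1/4)] = -0.0324
  x=3: 1/6 × log_10[(1/6)/(1/8)] = 0.0208
  x=4: 7/24 × log_10[(7/24)/(1/4)] = 0.0195
  x=5: 1/8 × log_10[(1/8)/(1/8)] = 0.0000
D_KL(P||Q) = 0.0832 dits

D_KL(P||Q) = 0.0832 ≥ 0 ✓

This non-negativity is a fundamental property: relative entropy cannot be negative because it measures how different Q is from P.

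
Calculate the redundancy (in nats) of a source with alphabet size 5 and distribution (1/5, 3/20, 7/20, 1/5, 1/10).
0.0834 nats

Redundancy measures how far a source is from maximum entropy:
R = H_max - H(X)

Maximum entropy for 5 symbols: H_max = log_e(5) = 1.6094 nats
Actual entropy: H(X) = 1.5260 nats
Redundancy: R = 1.6094 - 1.5260 = 0.0834 nats

This redundancy represents potential for compression: the source could be compressed by 0.0834 nats per symbol.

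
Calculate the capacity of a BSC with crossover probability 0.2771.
0.1485 bits

For a binary symmetric channel (BSC) with error probability p:
Capacity C = 1 - H(p) bits per symbol

where H(p) = -p log₂(p) - (1-p) log₂(1-p) is the binary entropy function.

H(0.2771) = 0.8515 bits
C = 1 - 0.8515 = 0.1485 bits per symbol

This means we can reliably transmit up to 0.1485 bits of information per channel use.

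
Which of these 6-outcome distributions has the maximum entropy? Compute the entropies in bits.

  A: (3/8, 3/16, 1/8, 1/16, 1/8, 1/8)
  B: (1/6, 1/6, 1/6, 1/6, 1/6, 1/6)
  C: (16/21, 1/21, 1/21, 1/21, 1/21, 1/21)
B

For a discrete distribution over n outcomes, entropy is maximized by the uniform distribution.

Computing entropies:
H(A) = 2.3585 bits
H(B) = 2.5850 bits
H(C) = 1.3447 bits

The uniform distribution (where all probabilities equal 1/6) achieves the maximum entropy of log_2(6) = 2.5850 bits.

Distribution B has the highest entropy.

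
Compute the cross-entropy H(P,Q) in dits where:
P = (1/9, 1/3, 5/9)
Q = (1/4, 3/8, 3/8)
0.4455 dits

Cross-entropy: H(P,Q) = -Σ p(x) log q(x)

Alternatively: H(P,Q) = H(P) + D_KL(P||Q)
H(P) = 0.4069 dits
D_KL(P||Q) = 0.0386 dits

H(P,Q) = 0.4069 + 0.0386 = 0.4455 dits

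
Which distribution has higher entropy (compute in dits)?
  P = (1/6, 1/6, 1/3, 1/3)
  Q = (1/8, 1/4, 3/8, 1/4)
P

Computing entropies in dits:
H(P) = 0.5775
H(Q) = 0.5737

Distribution P has higher entropy.

Intuition: The distribution closer to uniform (more spread out) has higher entropy.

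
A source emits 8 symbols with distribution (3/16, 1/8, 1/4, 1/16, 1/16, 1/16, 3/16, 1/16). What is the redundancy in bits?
0.2194 bits

Redundancy measures how far a source is from maximum entropy:
R = H_max - H(X)

Maximum entropy for 8 symbols: H_max = log_2(8) = 3.0000 bits
Actual entropy: H(X) = 2.7806 bits
Redundancy: R = 3.0000 - 2.7806 = 0.2194 bits

This redundancy represents potential for compression: the source could be compressed by 0.2194 bits per symbol.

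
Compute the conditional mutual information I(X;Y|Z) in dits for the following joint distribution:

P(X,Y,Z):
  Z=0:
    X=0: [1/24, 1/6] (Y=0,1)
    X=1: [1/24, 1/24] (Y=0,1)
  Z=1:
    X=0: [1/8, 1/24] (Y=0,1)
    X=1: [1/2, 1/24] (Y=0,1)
0.0123 dits

Conditional mutual information: I(X;Y|Z) = H(X|Z) + H(Y|Z) - H(X,Y|Z)

H(Z) = 0.2622
H(X,Z) = 0.5058 → H(X|Z) = 0.2436
H(Y,Z) = 0.4494 → H(Y|Z) = 0.1872
H(X,Y,Z) = 0.6806 → H(X,Y|Z) = 0.4185

I(X;Y|Z) = 0.2436 + 0.1872 - 0.4185 = 0.0123 dits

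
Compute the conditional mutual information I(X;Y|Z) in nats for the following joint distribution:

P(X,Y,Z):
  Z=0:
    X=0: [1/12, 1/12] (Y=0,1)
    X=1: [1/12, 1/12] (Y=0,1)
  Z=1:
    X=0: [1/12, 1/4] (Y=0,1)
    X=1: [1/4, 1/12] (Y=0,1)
0.0872 nats

Conditional mutual information: I(X;Y|Z) = H(X|Z) + H(Y|Z) - H(X,Y|Z)

H(Z) = 0.6365
H(X,Z) = 1.3297 → H(X|Z) = 0.6931
H(Y,Z) = 1.3297 → H(Y|Z) = 0.6931
H(X,Y,Z) = 1.9356 → H(X,Y|Z) = 1.2991

I(X;Y|Z) = 0.6931 + 0.6931 - 1.2991 = 0.0872 nats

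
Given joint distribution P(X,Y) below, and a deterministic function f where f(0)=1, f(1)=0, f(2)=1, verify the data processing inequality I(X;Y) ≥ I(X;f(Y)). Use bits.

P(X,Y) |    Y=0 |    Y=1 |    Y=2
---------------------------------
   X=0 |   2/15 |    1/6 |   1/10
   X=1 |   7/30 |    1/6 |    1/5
I(X;Y) = 0.0154, I(X;f(Y)) = 0.0149, inequality holds: 0.0154 ≥ 0.0149

Data Processing Inequality: For any Markov chain X → Y → Z, we have I(X;Y) ≥ I(X;Z).

Here Z = f(Y) is a deterministic function of Y, forming X → Y → Z.

Original I(X;Y) = 0.0154 bits

After applying f:
P(X,Z) where Z=f(Y):
- P(X,Z=0) = P(X,Y=1)
- P(X,Z=1) = P(X,Y=0) + P(X,Y=2)

I(X;Z) = I(X;f(Y)) = 0.0149 bits

Verification: 0.0154 ≥ 0.0149 ✓

Information cannot be created by processing; the function f can only lose information about X.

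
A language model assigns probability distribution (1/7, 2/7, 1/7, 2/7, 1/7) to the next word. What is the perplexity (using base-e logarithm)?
4.7107

Perplexity is e^H (or exp(H) for natural log).

First, H = -Σ p log p = 1.5498 nats
Perplexity = e^1.5498 = 4.7107

Interpretation: The model's uncertainty is equivalent to choosing uniformly among 4.7 options.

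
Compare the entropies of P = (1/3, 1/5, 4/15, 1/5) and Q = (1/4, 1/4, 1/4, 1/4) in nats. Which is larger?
Q

Computing entropies in nats:
H(P) = 1.3624
H(Q) = 1.3863

Distribution Q has higher entropy.

Intuition: The distribution closer to uniform (more spread out) has higher entropy.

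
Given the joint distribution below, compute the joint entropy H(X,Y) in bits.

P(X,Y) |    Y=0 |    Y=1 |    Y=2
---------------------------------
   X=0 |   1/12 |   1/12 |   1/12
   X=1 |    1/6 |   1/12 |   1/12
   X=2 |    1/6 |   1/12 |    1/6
3.0850 bits

Joint entropy is H(X,Y) = -Σ_{x,y} p(x,y) log p(x,y).

Summing over all non-zero entries:
H(X,Y) = -[1/12·log_2(1/12) + 1/12·log_2(1/12) + 1/12·log_2(1/12) + 1/6·log_2(1/6) + 1/12·log_2(1/12) + 1/12·log_2(1/12) + 1/6·log_2(1/6) + 1/12·log_2(1/12) + 1/6·log_2(1/6)]
H(X,Y) = 3.0850 bits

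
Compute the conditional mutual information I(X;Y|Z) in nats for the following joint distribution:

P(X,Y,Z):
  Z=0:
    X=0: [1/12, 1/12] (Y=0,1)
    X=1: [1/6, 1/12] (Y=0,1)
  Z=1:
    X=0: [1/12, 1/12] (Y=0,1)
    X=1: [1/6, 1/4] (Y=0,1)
0.0082 nats

Conditional mutual information: I(X;Y|Z) = H(X|Z) + H(Y|Z) - H(X,Y|Z)

H(Z) = 0.6792
H(X,Z) = 1.3086 → H(X|Z) = 0.6294
H(Y,Z) = 1.3580 → H(Y|Z) = 0.6788
H(X,Y,Z) = 1.9792 → H(X,Y|Z) = 1.3000

I(X;Y|Z) = 0.6294 + 0.6788 - 1.3000 = 0.0082 nats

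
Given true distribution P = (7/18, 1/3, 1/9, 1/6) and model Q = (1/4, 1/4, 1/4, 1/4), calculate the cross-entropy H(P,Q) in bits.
2.0000 bits

Cross-entropy: H(P,Q) = -Σ p(x) log q(x)

Alternatively: H(P,Q) = H(P) + D_KL(P||Q)
H(P) = 1.8413 bits
D_KL(P||Q) = 0.1587 bits

H(P,Q) = 1.8413 + 0.1587 = 2.0000 bits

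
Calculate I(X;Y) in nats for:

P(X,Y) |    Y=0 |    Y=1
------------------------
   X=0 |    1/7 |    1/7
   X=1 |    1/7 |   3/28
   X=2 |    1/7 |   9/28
0.0276 nats

Mutual information: I(X;Y) = H(X) + H(Y) - H(X,Y)

Marginals:
P(X) = (2/7, 1/4, 13/28), H(X) = 1.0607 nats
P(Y) = (3/7, 4/7), H(Y) = 0.6829 nats

Joint entropy: H(X,Y) = 1.7161 nats

I(X;Y) = 1.0607 + 0.6829 - 1.7161 = 0.0276 nats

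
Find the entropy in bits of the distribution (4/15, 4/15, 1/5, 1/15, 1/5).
2.2062 bits

Shannon entropy is H(X) = -Σ p(x) log p(x).

For P = (4/15, 4/15, 1/5, 1/15, 1/5):
H = -4/15 × log_2(4/15) -4/15 × log_2(4/15) -1/5 × log_2(1/5) -1/15 × log_2(1/15) -1/5 × log_2(1/5)
H = 2.2062 bits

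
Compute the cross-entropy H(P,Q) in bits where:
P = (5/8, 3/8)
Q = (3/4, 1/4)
1.0094 bits

Cross-entropy: H(P,Q) = -Σ p(x) log q(x)

Alternatively: H(P,Q) = H(P) + D_KL(P||Q)
H(P) = 0.9544 bits
D_KL(P||Q) = 0.0550 bits

H(P,Q) = 0.9544 + 0.0550 = 1.0094 bits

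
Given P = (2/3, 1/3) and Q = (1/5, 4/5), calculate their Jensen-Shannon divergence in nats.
0.1158 nats

Jensen-Shannon divergence is:
JSD(P||Q) = 0.5 × D_KL(P||M) + 0.5 × D_KL(Q||M)
where M = 0.5 × (P + Q) is the mixture distribution.

M = 0.5 × (2/3, 1/3) + 0.5 × (1/5, 4/5) = (13/30, 17/30)

D_KL(P||M) = 0.1103 nats
D_KL(Q||M) = 0.1212 nats

JSD(P||Q) = 0.5 × 0.1103 + 0.5 × 0.1212 = 0.1158 nats

Unlike KL divergence, JSD is symmetric and bounded: 0 ≤ JSD ≤ log(2).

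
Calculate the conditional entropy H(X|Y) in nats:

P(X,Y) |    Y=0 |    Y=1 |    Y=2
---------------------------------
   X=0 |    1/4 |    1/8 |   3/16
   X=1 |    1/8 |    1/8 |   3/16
0.6719 nats

Using the chain rule: H(X|Y) = H(X,Y) - H(Y)

First, compute H(X,Y) = 1.7541 nats

Marginal P(Y) = (3/8, 1/4, 3/8)
H(Y) = 1.0822 nats

H(X|Y) = H(X,Y) - H(Y) = 1.7541 - 1.0822 = 0.6719 nats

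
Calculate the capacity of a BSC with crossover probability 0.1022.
0.5241 bits

For a binary symmetric channel (BSC) with error probability p:
Capacity C = 1 - H(p) bits per symbol

where H(p) = -p log₂(p) - (1-p) log₂(1-p) is the binary entropy function.

H(0.1022) = 0.4759 bits
C = 1 - 0.4759 = 0.5241 bits per symbol

This means we can reliably transmit up to 0.5241 bits of information per channel use.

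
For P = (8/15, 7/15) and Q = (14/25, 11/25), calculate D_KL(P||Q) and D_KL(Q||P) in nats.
D_KL(P||Q) = 0.0014, D_KL(Q||P) = 0.0014

KL divergence is not symmetric: D_KL(P||Q) ≠ D_KL(Q||P) in general.

D_KL(P||Q) = 0.0014 nats
D_KL(Q||P) = 0.0014 nats

In this case they happen to be equal (to 4 decimal places).

This asymmetry is why KL divergence is not a true distance metric.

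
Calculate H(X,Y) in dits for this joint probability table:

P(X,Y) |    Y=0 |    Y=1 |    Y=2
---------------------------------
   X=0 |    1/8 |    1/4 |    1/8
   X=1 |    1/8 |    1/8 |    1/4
0.7526 dits

Joint entropy is H(X,Y) = -Σ_{x,y} p(x,y) log p(x,y).

Summing over all non-zero entries:
H(X,Y) = -[1/8·log_10(1/8) + 1/4·log_10(1/4) + 1/8·log_10(1/8) + 1/8·log_10(1/8) + 1/8·log_10(1/8) + 1/4·log_10(1/4)]
H(X,Y) = 0.7526 dits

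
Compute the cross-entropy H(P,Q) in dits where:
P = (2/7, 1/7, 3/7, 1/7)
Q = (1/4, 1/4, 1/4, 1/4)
0.6021 dits

Cross-entropy: H(P,Q) = -Σ p(x) log q(x)

Alternatively: H(P,Q) = H(P) + D_KL(P||Q)
H(P) = 0.5546 dits
D_KL(P||Q) = 0.0475 dits

H(P,Q) = 0.5546 + 0.0475 = 0.6021 dits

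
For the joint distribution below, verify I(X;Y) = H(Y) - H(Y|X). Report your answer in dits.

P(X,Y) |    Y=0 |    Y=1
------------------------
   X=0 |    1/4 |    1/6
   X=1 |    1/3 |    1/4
I(X;Y) = 0.0002 dits

Mutual information has multiple equivalent forms:
- I(X;Y) = H(X) - H(X|Y)
- I(X;Y) = H(Y) - H(Y|X)
- I(X;Y) = H(X) + H(Y) - H(X,Y)

Computing all quantities:
H(X) = 0.2950, H(Y) = 0.2950, H(X,Y) = 0.5898
H(X|Y) = 0.2948, H(Y|X) = 0.2948

Verification:
H(X) - H(X|Y) = 0.2950 - 0.2948 = 0.0002
H(Y) - H(Y|X) = 0.2950 - 0.2948 = 0.0002
H(X) + H(Y) - H(X,Y) = 0.2950 + 0.2950 - 0.5898 = 0.0002

All forms give I(X;Y) = 0.0002 dits. ✓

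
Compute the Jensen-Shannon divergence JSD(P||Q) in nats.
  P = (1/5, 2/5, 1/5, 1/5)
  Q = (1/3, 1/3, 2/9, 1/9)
0.0167 nats

Jensen-Shannon divergence is:
JSD(P||Q) = 0.5 × D_KL(P||M) + 0.5 × D_KL(Q||M)
where M = 0.5 × (P + Q) is the mixture distribution.

M = 0.5 × (1/5, 2/5, 1/5, 1/5) + 0.5 × (1/3, 1/3, 2/9, 1/9) = (4/15, 11/30, 0.211111, 0.155556)

D_KL(P||M) = 0.0167 nats
D_KL(Q||M) = 0.0166 nats

JSD(P||Q) = 0.5 × 0.0167 + 0.5 × 0.0166 = 0.0167 nats

Unlike KL divergence, JSD is symmetric and bounded: 0 ≤ JSD ≤ log(2).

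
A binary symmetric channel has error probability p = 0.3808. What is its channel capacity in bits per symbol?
0.0414 bits

For a binary symmetric channel (BSC) with error probability p:
Capacity C = 1 - H(p) bits per symbol

where H(p) = -p log₂(p) - (1-p) log₂(1-p) is the binary entropy function.

H(0.3808) = 0.9586 bits
C = 1 - 0.9586 = 0.0414 bits per symbol

This means we can reliably transmit up to 0.0414 bits of information per channel use.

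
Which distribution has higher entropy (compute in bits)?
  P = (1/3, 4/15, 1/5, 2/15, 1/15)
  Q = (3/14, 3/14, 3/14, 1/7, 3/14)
Q

Computing entropies in bits:
H(P) = 2.1493
H(Q) = 2.3060

Distribution Q has higher entropy.

Intuition: The distribution closer to uniform (more spread out) has higher entropy.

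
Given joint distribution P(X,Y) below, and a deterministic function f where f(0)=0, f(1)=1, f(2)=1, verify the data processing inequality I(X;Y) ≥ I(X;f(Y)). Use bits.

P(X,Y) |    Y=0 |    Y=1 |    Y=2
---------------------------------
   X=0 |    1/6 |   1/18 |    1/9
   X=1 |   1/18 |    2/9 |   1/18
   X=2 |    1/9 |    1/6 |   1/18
I(X;Y) = 0.1405, I(X;f(Y)) = 0.0622, inequality holds: 0.1405 ≥ 0.0622

Data Processing Inequality: For any Markov chain X → Y → Z, we have I(X;Y) ≥ I(X;Z).

Here Z = f(Y) is a deterministic function of Y, forming X → Y → Z.

Original I(X;Y) = 0.1405 bits

After applying f:
P(X,Z) where Z=f(Y):
- P(X,Z=0) = P(X,Y=0)
- P(X,Z=1) = P(X,Y=1) + P(X,Y=2)

I(X;Z) = I(X;f(Y)) = 0.0622 bits

Verification: 0.1405 ≥ 0.0622 ✓

Information cannot be created by processing; the function f can only lose information about X.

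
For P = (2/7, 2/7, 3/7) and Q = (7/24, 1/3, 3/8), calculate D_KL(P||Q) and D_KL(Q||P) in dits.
D_KL(P||Q) = 0.0032, D_KL(Q||P) = 0.0032

KL divergence is not symmetric: D_KL(P||Q) ≠ D_KL(Q||P) in general.

D_KL(P||Q) = 0.0032 dits
D_KL(Q||P) = 0.0032 dits

In this case they happen to be equal (to 4 decimal places).

This asymmetry is why KL divergence is not a true distance metric.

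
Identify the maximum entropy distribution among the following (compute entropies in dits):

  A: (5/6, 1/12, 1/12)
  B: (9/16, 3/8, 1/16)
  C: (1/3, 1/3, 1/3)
C

For a discrete distribution over n outcomes, entropy is maximized by the uniform distribution.

Computing entropies:
H(A) = 0.2458 dits
H(B) = 0.3756 dits
H(C) = 0.4771 dits

The uniform distribution (where all probabilities equal 1/3) achieves the maximum entropy of log_10(3) = 0.4771 dits.

Distribution C has the highest entropy.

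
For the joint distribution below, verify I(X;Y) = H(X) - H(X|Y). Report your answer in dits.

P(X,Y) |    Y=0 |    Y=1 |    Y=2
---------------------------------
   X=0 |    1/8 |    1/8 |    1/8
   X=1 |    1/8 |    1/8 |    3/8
I(X;Y) = 0.0147 dits

Mutual information has multiple equivalent forms:
- I(X;Y) = H(X) - H(X|Y)
- I(X;Y) = H(Y) - H(Y|X)
- I(X;Y) = H(X) + H(Y) - H(X,Y)

Computing all quantities:
H(X) = 0.2873, H(Y) = 0.4515, H(X,Y) = 0.7242
H(X|Y) = 0.2726, H(Y|X) = 0.4369

Verification:
H(X) - H(X|Y) = 0.2873 - 0.2726 = 0.0147
H(Y) - H(Y|X) = 0.4515 - 0.4369 = 0.0147
H(X) + H(Y) - H(X,Y) = 0.2873 + 0.4515 - 0.7242 = 0.0147

All forms give I(X;Y) = 0.0147 dits. ✓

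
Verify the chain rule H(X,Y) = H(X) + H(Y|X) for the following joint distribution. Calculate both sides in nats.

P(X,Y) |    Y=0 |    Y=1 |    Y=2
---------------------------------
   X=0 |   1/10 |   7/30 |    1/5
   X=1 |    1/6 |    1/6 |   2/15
H(X,Y) = 1.7576, H(X) = 0.6909, H(Y|X) = 1.0667 (all in nats)

Chain rule: H(X,Y) = H(X) + H(Y|X)

Left side — joint entropy directly:
H(X,Y) = -Σ p(x,y) log p(x,y) = 1.7576 nats

Right side — compute H(Y|X) from the conditional distributions:
P(X) = (8/15, 7/15), so H(X) = 0.6909 nats
H(Y|X) = Σ_x P(X=x) · H(Y|X=x):
  P(Y|X=0) = (3/16, 7/16, 3/8), H(Y|X=0) = 1.0434, weight P(X=0) = 8/15
  P(Y|X=1) = (5/14, 5/14, 2/7), H(Y|X=1) = 1.0934, weight P(X=1) = 7/15
H(Y|X) = 1.0667 nats

H(X) + H(Y|X) = 0.6909 + 1.0667 = 1.7576 nats

Both sides equal 1.7576 nats. ✓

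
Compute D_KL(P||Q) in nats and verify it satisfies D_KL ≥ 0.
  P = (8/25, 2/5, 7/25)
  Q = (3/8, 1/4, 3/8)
0.0554 nats

KL divergence satisfies the Gibbs inequality: D_KL(P||Q) ≥ 0 for all distributions P, Q.

D_KL(P||Q) = Σ p(x) log(p(x)/q(x))
Term by term:
  x=0: 8/25 × log_e[(8/25)/(3/8)] = -0.0508
  x=1: 2/5 × log_e[(2/5)/(1/4)] = 0.1880
  x=2: 7/25 × log_e[(7/25)/(3/8)] = -0.0818
D_KL(P||Q) = 0.0554 nats

D_KL(P||Q) = 0.0554 ≥ 0 ✓

This non-negativity is a fundamental property: relative entropy cannot be negative because it measures how different Q is from P.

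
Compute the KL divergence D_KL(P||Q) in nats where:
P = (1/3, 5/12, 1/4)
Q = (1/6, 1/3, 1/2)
0.1507 nats

KL divergence: D_KL(P||Q) = Σ p(x) log(p(x)/q(x))

Computing term by term:
  x=0: 1/3 × log_e[(1/3)/(1/6)] = 1/3 × 0.6931 = 0.2310
  x=1: 5/12 × log_e[(5/12)/(1/3)] = 5/12 × 0.2231 = 0.0930
  x=2: 1/4 × log_e[(1/4)/(1/2)] = 1/4 × -0.6931 = -0.1733

D_KL(P||Q) = 0.1507 nats

Note: KL divergence is always non-negative and equals 0 iff P = Q.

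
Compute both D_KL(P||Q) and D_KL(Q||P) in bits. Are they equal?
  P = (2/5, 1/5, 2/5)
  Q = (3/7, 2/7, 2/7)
D_KL(P||Q) = 0.0514, D_KL(Q||P) = 0.0510

KL divergence is not symmetric: D_KL(P||Q) ≠ D_KL(Q||P) in general.

D_KL(P||Q) = 0.0514 bits
D_KL(Q||P) = 0.0510 bits

No, they are not equal!

This asymmetry is why KL divergence is not a true distance metric.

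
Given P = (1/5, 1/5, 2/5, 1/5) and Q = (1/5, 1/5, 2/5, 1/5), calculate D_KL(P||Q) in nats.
0.0000 nats

KL divergence: D_KL(P||Q) = Σ p(x) log(p(x)/q(x))

Computing term by term:
  x=0: 1/5 × log_e[(1/5)/(1/5)] = 1/5 × 0.0000 = 0.0000
  x=1: 1/5 × log_e[(1/5)/(1/5)] = 1/5 × 0.0000 = 0.0000
  x=2: 2/5 × log_e[(2/5)/(2/5)] = 2/5 × 0.0000 = 0.0000
  x=3: 1/5 × log_e[(1/5)/(1/5)] = 1/5 × 0.0000 = 0.0000

D_KL(P||Q) = 0.0000 nats

Note: KL divergence is always non-negative and equals 0 iff P = Q.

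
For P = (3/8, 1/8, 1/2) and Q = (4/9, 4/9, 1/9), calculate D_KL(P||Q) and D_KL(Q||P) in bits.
D_KL(P||Q) = 0.7643, D_KL(Q||P) = 0.6812

KL divergence is not symmetric: D_KL(P||Q) ≠ D_KL(Q||P) in general.

D_KL(P||Q) = 0.7643 bits
D_KL(Q||P) = 0.6812 bits

No, they are not equal!

This asymmetry is why KL divergence is not a true distance metric.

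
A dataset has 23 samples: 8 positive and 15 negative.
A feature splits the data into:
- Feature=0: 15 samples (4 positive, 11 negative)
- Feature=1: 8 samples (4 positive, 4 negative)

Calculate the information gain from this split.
0.0387 bits

Information Gain = H(Y) - H(Y|Feature)

Before split:
P(positive) = 8/23 = 0.3478
H(Y) = 0.9321 bits

After split:
Feature=0: H = 0.8366 bits (weight = 15/23)
Feature=1: H = 1.0000 bits (weight = 8/23)
H(Y|Feature) = (15/23)×0.8366 + (8/23)×1.0000 = 0.8935 bits

Information Gain = 0.9321 - 0.8935 = 0.0387 bits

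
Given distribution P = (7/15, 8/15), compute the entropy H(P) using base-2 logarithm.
0.9968 bits

Shannon entropy is H(X) = -Σ p(x) log p(x).

For P = (7/15, 8/15):
H = -7/15 × log_2(7/15) -8/15 × log_2(8/15)
H = 0.9968 bits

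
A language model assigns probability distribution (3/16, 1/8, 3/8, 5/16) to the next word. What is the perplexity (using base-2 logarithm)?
3.6880

Perplexity is 2^H (or exp(H) for natural log).

First, H = -Σ p log p = 1.8829 bits
Perplexity = 2^1.8829 = 3.6880

Interpretation: The model's uncertainty is equivalent to choosing uniformly among 3.7 options.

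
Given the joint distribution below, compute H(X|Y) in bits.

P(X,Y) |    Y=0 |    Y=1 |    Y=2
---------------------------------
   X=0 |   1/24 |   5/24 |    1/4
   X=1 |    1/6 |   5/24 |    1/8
0.9114 bits

Using the chain rule: H(X|Y) = H(X,Y) - H(Y)

First, compute H(X,Y) = 2.4398 bits

Marginal P(Y) = (5/24, 5/12, 3/8)
H(Y) = 1.5284 bits

H(X|Y) = H(X,Y) - H(Y) = 2.4398 - 1.5284 = 0.9114 bits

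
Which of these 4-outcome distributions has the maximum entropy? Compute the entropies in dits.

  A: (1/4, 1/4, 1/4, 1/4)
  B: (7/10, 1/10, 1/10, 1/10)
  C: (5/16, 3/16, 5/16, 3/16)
A

For a discrete distribution over n outcomes, entropy is maximized by the uniform distribution.

Computing entropies:
H(A) = 0.6021 dits
H(B) = 0.4084 dits
H(C) = 0.5883 dits

The uniform distribution (where all probabilities equal 1/4) achieves the maximum entropy of log_10(4) = 0.6021 dits.

Distribution A has the highest entropy.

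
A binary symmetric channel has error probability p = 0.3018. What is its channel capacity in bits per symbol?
0.1165 bits

For a binary symmetric channel (BSC) with error probability p:
Capacity C = 1 - H(p) bits per symbol

where H(p) = -p log₂(p) - (1-p) log₂(1-p) is the binary entropy function.

H(0.3018) = 0.8835 bits
C = 1 - 0.8835 = 0.1165 bits per symbol

This means we can reliably transmit up to 0.1165 bits of information per channel use.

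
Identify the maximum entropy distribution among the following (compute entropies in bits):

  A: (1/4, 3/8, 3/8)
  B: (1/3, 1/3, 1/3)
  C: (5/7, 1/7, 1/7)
B

For a discrete distribution over n outcomes, entropy is maximized by the uniform distribution.

Computing entropies:
H(A) = 1.5613 bits
H(B) = 1.5850 bits
H(C) = 1.1488 bits

The uniform distribution (where all probabilities equal 1/3) achieves the maximum entropy of log_2(3) = 1.5850 bits.

Distribution B has the highest entropy.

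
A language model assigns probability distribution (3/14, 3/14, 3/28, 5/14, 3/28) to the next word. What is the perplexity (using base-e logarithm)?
4.5111

Perplexity is e^H (or exp(H) for natural log).

First, H = -Σ p log p = 1.5065 nats
Perplexity = e^1.5065 = 4.5111

Interpretation: The model's uncertainty is equivalent to choosing uniformly among 4.5 options.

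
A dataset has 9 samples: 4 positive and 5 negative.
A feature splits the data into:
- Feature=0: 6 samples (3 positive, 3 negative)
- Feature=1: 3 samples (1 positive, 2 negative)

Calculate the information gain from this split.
0.0183 bits

Information Gain = H(Y) - H(Y|Feature)

Before split:
P(positive) = 4/9 = 0.4444
H(Y) = 0.9911 bits

After split:
Feature=0: H = 1.0000 bits (weight = 6/9)
Feature=1: H = 0.9183 bits (weight = 3/9)
H(Y|Feature) = (6/9)×1.0000 + (3/9)×0.9183 = 0.9728 bits

Information Gain = 0.9911 - 0.9728 = 0.0183 bits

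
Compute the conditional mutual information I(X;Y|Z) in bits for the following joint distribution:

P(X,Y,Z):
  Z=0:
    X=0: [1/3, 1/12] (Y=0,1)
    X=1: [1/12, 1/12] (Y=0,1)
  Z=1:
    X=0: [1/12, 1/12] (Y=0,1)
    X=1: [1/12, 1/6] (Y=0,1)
0.0443 bits

Conditional mutual information: I(X;Y|Z) = H(X|Z) + H(Y|Z) - H(X,Y|Z)

H(Z) = 0.9799
H(X,Z) = 1.8879 → H(X|Z) = 0.9080
H(Y,Z) = 1.8879 → H(Y|Z) = 0.9080
H(X,Y,Z) = 2.7516 → H(X,Y|Z) = 1.7718

I(X;Y|Z) = 0.9080 + 0.9080 - 1.7718 = 0.0443 bits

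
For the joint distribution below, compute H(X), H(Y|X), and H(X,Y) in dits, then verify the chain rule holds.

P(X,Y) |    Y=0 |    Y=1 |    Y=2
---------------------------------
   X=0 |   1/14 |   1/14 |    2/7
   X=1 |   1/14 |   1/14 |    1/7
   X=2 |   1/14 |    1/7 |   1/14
H(X,Y) = 0.8881, H(X) = 0.4686, H(Y|X) = 0.4195 (all in dits)

Chain rule: H(X,Y) = H(X) + H(Y|X)

Left side — joint entropy directly:
H(X,Y) = -Σ p(x,y) log p(x,y) = 0.8881 dits

Right side — compute H(Y|X) from the conditional distributions:
P(X) = (3/7, 2/7, 2/7), so H(X) = 0.4686 dits
H(Y|X) = Σ_x P(X=x) · H(Y|X=x):
  P(Y|X=0) = (1/6, 1/6, 2/3), H(Y|X=0) = 0.3768, weight P(X=0) = 3/7
  P(Y|X=1) = (1/4, 1/4, 1/2), H(Y|X=1) = 0.4515, weight P(X=1) = 2/7
  P(Y|X=2) = (1/4, 1/2, 1/4), H(Y|X=2) = 0.4515, weight P(X=2) = 2/7
H(Y|X) = 0.4195 dits

H(X) + H(Y|X) = 0.4686 + 0.4195 = 0.8881 dits

Both sides equal 0.8881 dits. ✓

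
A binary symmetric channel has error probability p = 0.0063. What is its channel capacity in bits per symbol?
0.9449 bits

For a binary symmetric channel (BSC) with error probability p:
Capacity C = 1 - H(p) bits per symbol

where H(p) = -p log₂(p) - (1-p) log₂(1-p) is the binary entropy function.

H(0.0063) = 0.0551 bits
C = 1 - 0.0551 = 0.9449 bits per symbol

This means we can reliably transmit up to 0.9449 bits of information per channel use.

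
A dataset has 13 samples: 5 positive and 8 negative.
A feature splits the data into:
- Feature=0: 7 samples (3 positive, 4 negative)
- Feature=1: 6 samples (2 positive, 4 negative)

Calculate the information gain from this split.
0.0069 bits

Information Gain = H(Y) - H(Y|Feature)

Before split:
P(positive) = 5/13 = 0.3846
H(Y) = 0.9612 bits

After split:
Feature=0: H = 0.9852 bits (weight = 7/13)
Feature=1: H = 0.9183 bits (weight = 6/13)
H(Y|Feature) = (7/13)×0.9852 + (6/13)×0.9183 = 0.9543 bits

Information Gain = 0.9612 - 0.9543 = 0.0069 bits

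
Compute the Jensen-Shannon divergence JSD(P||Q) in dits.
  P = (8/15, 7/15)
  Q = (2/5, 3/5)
0.0039 dits

Jensen-Shannon divergence is:
JSD(P||Q) = 0.5 × D_KL(P||M) + 0.5 × D_KL(Q||M)
where M = 0.5 × (P + Q) is the mixture distribution.

M = 0.5 × (8/15, 7/15) + 0.5 × (2/5, 3/5) = (7/15, 8/15)

D_KL(P||M) = 0.0039 dits
D_KL(Q||M) = 0.0039 dits

JSD(P||Q) = 0.5 × 0.0039 + 0.5 × 0.0039 = 0.0039 dits

Unlike KL divergence, JSD is symmetric and bounded: 0 ≤ JSD ≤ log(2).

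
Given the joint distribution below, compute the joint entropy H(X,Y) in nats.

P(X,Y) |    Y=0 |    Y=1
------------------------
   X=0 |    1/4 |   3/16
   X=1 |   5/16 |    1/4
1.3705 nats

Joint entropy is H(X,Y) = -Σ_{x,y} p(x,y) log p(x,y).

Summing over all non-zero entries:
H(X,Y) = -[1/4·log_e(1/4) + 3/16·log_e(3/16) + 5/16·log_e(5/16) + 1/4·log_e(1/4)]
H(X,Y) = 1.3705 nats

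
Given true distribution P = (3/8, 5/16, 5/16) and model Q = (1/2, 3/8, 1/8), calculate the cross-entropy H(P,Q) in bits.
1.7547 bits

Cross-entropy: H(P,Q) = -Σ p(x) log q(x)

Alternatively: H(P,Q) = H(P) + D_KL(P||Q)
H(P) = 1.5794 bits
D_KL(P||Q) = 0.1753 bits

H(P,Q) = 1.5794 + 0.1753 = 1.7547 bits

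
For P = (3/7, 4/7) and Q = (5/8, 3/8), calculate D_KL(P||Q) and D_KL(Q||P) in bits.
D_KL(P||Q) = 0.1140, D_KL(Q||P) = 0.1123

KL divergence is not symmetric: D_KL(P||Q) ≠ D_KL(Q||P) in general.

D_KL(P||Q) = 0.1140 bits
D_KL(Q||P) = 0.1123 bits

No, they are not equal!

This asymmetry is why KL divergence is not a true distance metric.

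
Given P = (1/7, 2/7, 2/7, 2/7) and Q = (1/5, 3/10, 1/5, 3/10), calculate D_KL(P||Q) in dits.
0.0113 dits

KL divergence: D_KL(P||Q) = Σ p(x) log(p(x)/q(x))

Computing term by term:
  x=0: 1/7 × log_10[(1/7)/(1/5)] = 1/7 × -0.1461 = -0.0209
  x=1: 2/7 × log_10[(2/7)/(3/10)] = 2/7 × -0.0212 = -0.0061
  x=2: 2/7 × log_10[(2/7)/(1/5)] = 2/7 × 0.1549 = 0.0443
  x=3: 2/7 × log_10[(2/7)/(3/10)] = 2/7 × -0.0212 = -0.0061

D_KL(P||Q) = 0.0113 dits

Note: KL divergence is always non-negative and equals 0 iff P = Q.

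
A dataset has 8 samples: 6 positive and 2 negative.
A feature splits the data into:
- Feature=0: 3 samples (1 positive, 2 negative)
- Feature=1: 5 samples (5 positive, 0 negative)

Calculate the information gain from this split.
0.4669 bits

Information Gain = H(Y) - H(Y|Feature)

Before split:
P(positive) = 6/8 = 0.7500
H(Y) = 0.8113 bits

After split:
Feature=0: H = 0.9183 bits (weight = 3/8)
Feature=1: H = 0.0000 bits (weight = 5/8)
H(Y|Feature) = (3/8)×0.9183 + (5/8)×0.0000 = 0.3444 bits

Information Gain = 0.8113 - 0.3444 = 0.4669 bits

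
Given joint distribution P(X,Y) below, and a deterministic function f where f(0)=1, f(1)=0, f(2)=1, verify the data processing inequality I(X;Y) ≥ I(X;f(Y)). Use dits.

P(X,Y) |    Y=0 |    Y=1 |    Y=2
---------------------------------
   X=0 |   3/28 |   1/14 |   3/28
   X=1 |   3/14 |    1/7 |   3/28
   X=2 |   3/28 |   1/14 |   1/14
I(X;Y) = 0.0039, I(X;f(Y)) = 0.0006, inequality holds: 0.0039 ≥ 0.0006

Data Processing Inequality: For any Markov chain X → Y → Z, we have I(X;Y) ≥ I(X;Z).

Here Z = f(Y) is a deterministic function of Y, forming X → Y → Z.

Original I(X;Y) = 0.0039 dits

After applying f:
P(X,Z) where Z=f(Y):
- P(X,Z=0) = P(X,Y=1)
- P(X,Z=1) = P(X,Y=0) + P(X,Y=2)

I(X;Z) = I(X;f(Y)) = 0.0006 dits

Verification: 0.0039 ≥ 0.0006 ✓

Information cannot be created by processing; the function f can only lose information about X.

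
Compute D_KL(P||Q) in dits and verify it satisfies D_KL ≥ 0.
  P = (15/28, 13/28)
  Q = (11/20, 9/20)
0.0002 dits

KL divergence satisfies the Gibbs inequality: D_KL(P||Q) ≥ 0 for all distributions P, Q.

D_KL(P||Q) = Σ p(x) log(p(x)/q(x))
Term by term:
  x=0: 15/28 × log_10[(15/28)/(11/20)] = -0.0061
  x=1: 13/28 × log_10[(13/28)/(9/20)] = 0.0063
D_KL(P||Q) = 0.0002 dits

D_KL(P||Q) = 0.0002 ≥ 0 ✓

This non-negativity is a fundamental property: relative entropy cannot be negative because it measures how different Q is from P.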